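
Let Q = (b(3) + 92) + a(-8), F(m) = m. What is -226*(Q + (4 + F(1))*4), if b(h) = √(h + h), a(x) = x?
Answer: -23504 - 226*√6 ≈ -24058.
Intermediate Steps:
b(h) = √2*√h (b(h) = √(2*h) = √2*√h)
Q = 84 + √6 (Q = (√2*√3 + 92) - 8 = (√6 + 92) - 8 = (92 + √6) - 8 = 84 + √6 ≈ 86.449)
-226*(Q + (4 + F(1))*4) = -226*((84 + √6) + (4 + 1)*4) = -226*((84 + √6) + 5*4) = -226*((84 + √6) + 20) = -226*(104 + √6) = -23504 - 226*√6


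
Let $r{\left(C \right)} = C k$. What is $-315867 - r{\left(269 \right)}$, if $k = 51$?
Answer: $-329586$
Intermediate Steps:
$r{\left(C \right)} = 51 C$ ($r{\left(C \right)} = C 51 = 51 C$)
$-315867 - r{\left(269 \right)} = -315867 - 51 \cdot 269 = -315867 - 13719 = -329586$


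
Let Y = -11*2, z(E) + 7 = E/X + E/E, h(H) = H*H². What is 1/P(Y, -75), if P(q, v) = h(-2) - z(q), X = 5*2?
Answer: 5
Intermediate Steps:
X = 10
h(H) = H³
z(E) = -6 + E/10 (z(E) = -7 + (E/10 + E/E) = -7 + (E*(⅒) + 1) = -7 + (E/10 + 1) = -7 + (1 + E/10) = -6 + E/10)
Y = -22
P(q, v) = -2 - q/10 (P(q, v) = (-2)³ - (-6 + q/10) = -8 + (6 - q/10) = -2 - q/10)
1/P(Y, -75) = 1/(-2 - ⅒*(-22)) = 1/(-2 + 11/5) = 1/(⅕) = 5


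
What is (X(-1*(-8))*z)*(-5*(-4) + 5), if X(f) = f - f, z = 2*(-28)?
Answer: 0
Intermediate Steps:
z = -56
X(f) = 0
(X(-1*(-8))*z)*(-5*(-4) + 5) = (0*(-56))*(-5*(-4) + 5) = 0*(20 + 5) = 0*25 = 0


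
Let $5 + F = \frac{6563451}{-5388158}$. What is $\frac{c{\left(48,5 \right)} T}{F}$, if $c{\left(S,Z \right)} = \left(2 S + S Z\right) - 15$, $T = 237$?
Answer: $- \frac{409914896166}{33504241} \approx -12235.0$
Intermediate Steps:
$F = - \frac{33504241}{5388158}$ ($F = -5 + \frac{6563451}{-5388158} = -5 + 6563451 \left(- \frac{1}{5388158}\right) = -5 - \frac{6563451}{5388158} = - \frac{33504241}{5388158} \approx -6.2181$)
$c{\left(S,Z \right)} = -15 + 2 S + S Z$
$\frac{c{\left(48,5 \right)} T}{F} = \frac{\left(-15 + 2 \cdot 48 + 48 \cdot 5\right) 237}{- \frac{33504241}{5388158}} = \left(-15 + 96 + 240\right) 237 \left(- \frac{5388158}{33504241}\right) = 321 \cdot 237 \left(- \frac{5388158}{33504241}\right) = 76077 \left(- \frac{5388158}{33504241}\right) = - \frac{409914896166}{33504241}$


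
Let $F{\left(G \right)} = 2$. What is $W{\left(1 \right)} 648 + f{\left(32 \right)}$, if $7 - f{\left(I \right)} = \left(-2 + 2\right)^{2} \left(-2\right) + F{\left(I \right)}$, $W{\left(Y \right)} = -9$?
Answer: $-5827$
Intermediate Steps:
$f{\left(I \right)} = 5$ ($f{\left(I \right)} = 7 - \left(\left(-2 + 2\right)^{2} \left(-2\right) + 2\right) = 7 - \left(0^{2} \left(-2\right) + 2\right) = 7 - \left(0 \left(-2\right) + 2\right) = 7 - \left(0 + 2\right) = 7 - 2 = 5$)
$W{\left(1 \right)} 648 + f{\left(32 \right)} = \left(-9\right) 648 + 5 = -5832 + 5 = -5827$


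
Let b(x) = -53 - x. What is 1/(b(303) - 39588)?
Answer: -1/39944 ≈ -2.5035e-5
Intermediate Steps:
1/(b(303) - 39588) = 1/((-53 - 1*303) - 39588) = 1/((-53 - 303) - 39588) = 1/(-356 - 39588) = 1/(-39944) = -1/39944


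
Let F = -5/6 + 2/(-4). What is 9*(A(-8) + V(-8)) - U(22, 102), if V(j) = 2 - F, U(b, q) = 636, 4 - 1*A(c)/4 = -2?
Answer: -390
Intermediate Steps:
A(c) = 24 (A(c) = 16 - 4*(-2) = 16 + 8 = 24)
F = -4/3 (F = -5*1/6 + 2*(-1/4) = -5/6 - 1/2 = -4/3 ≈ -1.3333)
V(j) = 10/3 (V(j) = 2 - 1*(-4/3) = 2 + 4/3 = 10/3)
9*(A(-8) + V(-8)) - U(22, 102) = 9*(24 + 10/3) - 1*636 = 9*(82/3) - 636 = 246 - 636 = -390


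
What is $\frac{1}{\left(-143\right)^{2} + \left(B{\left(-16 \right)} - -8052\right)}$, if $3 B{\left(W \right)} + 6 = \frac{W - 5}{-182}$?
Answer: $\frac{26}{740975} \approx 3.5089 \cdot 10^{-5}$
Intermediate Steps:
$B{\left(W \right)} = - \frac{1087}{546} - \frac{W}{546}$ ($B{\left(W \right)} = -2 + \frac{\frac{1}{-182} \left(W - 5\right)}{3} = -2 + \frac{\left(- \frac{1}{182}\right) \left(-5 + W\right)}{3} = -2 + \frac{\frac{5}{182} - \frac{W}{182}}{3} = -2 - \left(- \frac{5}{546} + \frac{W}{546}\right) = - \frac{1087}{546} - \frac{W}{546}$)
$\frac{1}{\left(-143\right)^{2} + \left(B{\left(-16 \right)} - -8052\right)} = \frac{1}{\left(-143\right)^{2} - - \frac{209301}{26}} = \frac{1}{20449 + \left(\left(- \frac{1087}{546} + \frac{8}{273}\right) + 8052\right)} = \frac{1}{20449 + \left(- \frac{51}{26} + 8052\right)} = \frac{1}{20449 + \frac{209301}{26}} = \frac{1}{\frac{740975}{26}} = \frac{26}{740975}$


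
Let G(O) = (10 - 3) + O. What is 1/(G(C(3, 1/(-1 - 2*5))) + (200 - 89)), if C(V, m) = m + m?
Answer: 11/1296 ≈ 0.0084877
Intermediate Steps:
C(V, m) = 2*m
G(O) = 7 + O
1/(G(C(3, 1/(-1 - 2*5))) + (200 - 89)) = 1/((7 + 2/(-1 - 2*5)) + (200 - 89)) = 1/((7 + 2/(-1 - 10)) + 111) = 1/((7 + 2/(-11)) + 111) = 1/((7 + 2*(-1/11)) + 111) = 1/((7 - 2/11) + 111) = 1/(75/11 + 111) = 1/(1296/11) = 11/1296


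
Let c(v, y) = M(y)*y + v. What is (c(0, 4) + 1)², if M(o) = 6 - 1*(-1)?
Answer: 841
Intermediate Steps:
M(o) = 7 (M(o) = 6 + 1 = 7)
c(v, y) = v + 7*y (c(v, y) = 7*y + v = v + 7*y)
(c(0, 4) + 1)² = ((0 + 7*4) + 1)² = ((0 + 28) + 1)² = (28 + 1)² = 29² = 841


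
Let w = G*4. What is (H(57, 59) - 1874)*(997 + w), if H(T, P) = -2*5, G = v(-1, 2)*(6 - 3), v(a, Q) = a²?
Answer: -1900956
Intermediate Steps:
G = 3 (G = (-1)²*(6 - 3) = 1*3 = 3)
w = 12 (w = 3*4 = 12)
H(T, P) = -10
(H(57, 59) - 1874)*(997 + w) = (-10 - 1874)*(997 + 12) = -1884*1009 = -1900956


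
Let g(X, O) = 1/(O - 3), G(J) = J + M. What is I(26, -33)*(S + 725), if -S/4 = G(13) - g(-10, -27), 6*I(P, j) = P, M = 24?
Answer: 112489/45 ≈ 2499.8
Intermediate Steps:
G(J) = 24 + J (G(J) = J + 24 = 24 + J)
I(P, j) = P/6
g(X, O) = 1/(-3 + O)
S = -2222/15 (S = -4*((24 + 13) - 1/(-3 - 27)) = -4*(37 - 1/(-30)) = -4*(37 - 1*(-1/30)) = -4*(37 + 1/30) = -4*1111/30 = -2222/15 ≈ -148.13)
I(26, -33)*(S + 725) = ((1/6)*26)*(-2222/15 + 725) = (13/3)*(8653/15) = 112489/45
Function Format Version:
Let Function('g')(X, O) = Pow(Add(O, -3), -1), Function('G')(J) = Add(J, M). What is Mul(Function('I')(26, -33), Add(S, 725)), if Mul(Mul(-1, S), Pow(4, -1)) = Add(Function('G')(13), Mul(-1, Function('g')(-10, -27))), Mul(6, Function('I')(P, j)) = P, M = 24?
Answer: Rational(112489, 45) ≈ 2499.8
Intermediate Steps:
Function('G')(J) = Add(24, J) (Function('G')(J) = Add(J, 24) = Add(24, J))
Function('I')(P, j) = Mul(Rational(1, 6), P)
Function('g')(X, O) = Pow(Add(-3, O), -1)
S = Rational(-2222, 15) (S = Mul(-4, Add(Add(24, 13), Mul(-1, Pow(Add(-3, -27), -1)))) = Mul(-4, Add(37, Mul(-1, Pow(-30, -1)))) = Mul(-4, Add(37, Mul(-1, Rational(-1, 30)))) = Mul(-4, Add(37, Rational(1, 30))) = Mul(-4, Rational(1111, 30)) = Rational(-2222, 15) ≈ -148.13)
Mul(Function('I')(26, -33), Add(S, 725)) = Mul(Mul(Rational(1, 6), 26), Add(Rational(-2222, 15), 725)) = Mul(Rational(13, 3), Rational(8653, 15)) = Rational(112489, 45)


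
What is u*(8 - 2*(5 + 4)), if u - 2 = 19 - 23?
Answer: 20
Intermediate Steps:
u = -2 (u = 2 + (19 - 23) = 2 - 4 = -2)
u*(8 - 2*(5 + 4)) = -2*(8 - 2*(5 + 4)) = -2*(8 - 2*9) = -2*(8 - 18) = -2*(-10) = 20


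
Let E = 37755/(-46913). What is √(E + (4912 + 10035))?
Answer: 2*√8223507091882/46913 ≈ 122.25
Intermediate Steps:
E = -37755/46913 (E = 37755*(-1/46913) = -37755/46913 ≈ -0.80479)
√(E + (4912 + 10035)) = √(-37755/46913 + (4912 + 10035)) = √(-37755/46913 + 14947) = √(701170856/46913) = 2*√8223507091882/46913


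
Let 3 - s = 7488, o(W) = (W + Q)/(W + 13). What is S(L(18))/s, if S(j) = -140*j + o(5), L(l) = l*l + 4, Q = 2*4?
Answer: 826547/134730 ≈ 6.1348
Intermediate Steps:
Q = 8
L(l) = 4 + l**2 (L(l) = l**2 + 4 = 4 + l**2)
o(W) = (8 + W)/(13 + W) (o(W) = (W + 8)/(W + 13) = (8 + W)/(13 + W))
s = -7485 (s = 3 - 1*7488 = 3 - 7488 = -7485)
S(j) = 13/18 - 140*j (S(j) = -140*j + (8 + 5)/(13 + 5) = -140*j + 13/18 = 13/18 - 140*j)
S(L(18))/s = (13/18 - 140*(4 + 18**2))/(-7485) = (13/18 - 140*(4 + 324))*(-1/7485) = (13/18 - 140*328)*(-1/7485) = (13/18 - 45920)*(-1/7485) = -826547/18*(-1/7485) = 826547/134730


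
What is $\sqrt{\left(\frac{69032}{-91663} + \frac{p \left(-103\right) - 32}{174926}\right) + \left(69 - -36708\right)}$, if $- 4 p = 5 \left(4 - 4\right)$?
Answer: $\frac{\sqrt{2363764889287038537569841}}{8017120969} \approx 191.77$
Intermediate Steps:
$p = 0$ ($p = - \frac{5 \left(4 - 4\right)}{4} = - \frac{5 \cdot 0}{4} = \left(- \frac{1}{4}\right) 0 = 0$)
$\sqrt{\left(\frac{69032}{-91663} + \frac{p \left(-103\right) - 32}{174926}\right) + \left(69 - -36708\right)} = \sqrt{\left(\frac{69032}{-91663} + \frac{0 \left(-103\right) - 32}{174926}\right) + \left(69 - -36708\right)} = \sqrt{\left(69032 \left(- \frac{1}{91663}\right) + \left(0 - 32\right) \frac{1}{174926}\right) + \left(69 + 36708\right)} = \sqrt{\left(- \frac{69032}{91663} - \frac{16}{87463}\right) + 36777} = \sqrt{- \frac{6039212424}{8017120969} + 36777} = \sqrt{\frac{294839618664489}{8017120969}} = \frac{\sqrt{2363764889287038537569841}}{8017120969}$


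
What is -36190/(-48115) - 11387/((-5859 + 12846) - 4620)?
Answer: -92444755/22777641 ≈ -4.0586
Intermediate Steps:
-36190/(-48115) - 11387/((-5859 + 12846) - 4620) = -36190*(-1/48115) - 11387/(6987 - 4620) = 7238/9623 - 11387/2367 = -92444755/22777641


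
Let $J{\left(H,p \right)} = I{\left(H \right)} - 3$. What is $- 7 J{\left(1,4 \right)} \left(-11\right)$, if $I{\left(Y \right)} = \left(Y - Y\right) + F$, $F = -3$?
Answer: $-462$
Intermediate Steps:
$I{\left(Y \right)} = -3$ ($I{\left(Y \right)} = \left(Y - Y\right) - 3 = 0 - 3 = -3$)
$J{\left(H,p \right)} = -6$ ($J{\left(H,p \right)} = -3 - 3 = -6$)
$- 7 J{\left(1,4 \right)} \left(-11\right) = \left(-7\right) \left(-6\right) \left(-11\right) = 42 \left(-11\right) = -462$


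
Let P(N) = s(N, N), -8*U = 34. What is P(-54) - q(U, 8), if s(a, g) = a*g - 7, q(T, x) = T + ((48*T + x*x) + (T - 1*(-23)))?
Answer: 6069/2 ≈ 3034.5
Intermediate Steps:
U = -17/4 (U = -⅛*34 = -17/4 ≈ -4.2500)
q(T, x) = 23 + x² + 50*T (q(T, x) = T + ((48*T + x²) + (T + 23)) = T + ((x² + 48*T) + (23 + T)) = T + (23 + x² + 49*T) = 23 + x² + 50*T)
s(a, g) = -7 + a*g
P(N) = -7 + N² (P(N) = -7 + N*N = -7 + N²)
P(-54) - q(U, 8) = (-7 + (-54)²) - (23 + 8² + 50*(-17/4)) = (-7 + 2916) - (23 + 64 - 425/2) = 2909 - 1*(-251/2) = 2909 + 251/2 = 6069/2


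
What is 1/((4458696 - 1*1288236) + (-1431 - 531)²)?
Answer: 1/7019904 ≈ 1.4245e-7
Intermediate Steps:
1/((4458696 - 1*1288236) + (-1431 - 531)²) = 1/((4458696 - 1288236) + (-1962)²) = 1/(3170460 + 3849444) = 1/7019904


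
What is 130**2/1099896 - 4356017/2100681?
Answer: -396305347111/192544219098 ≈ -2.0583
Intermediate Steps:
130**2/1099896 - 4356017/2100681 = 16900*(1/1099896) - 4356017*1/2100681 = 4225/274974 - 4356017/2100681 = -396305347111/192544219098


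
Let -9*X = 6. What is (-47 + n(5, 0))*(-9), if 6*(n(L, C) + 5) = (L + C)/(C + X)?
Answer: 1917/4 ≈ 479.25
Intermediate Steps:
X = -2/3 (X = -1/9*6 = -2/3 ≈ -0.66667)
n(L, C) = -5 + (C + L)/(6*(-2/3 + C)) (n(L, C) = -5 + ((L + C)/(C - 2/3))/6 = -5 + ((C + L)/(-2/3 + C))/6 = -5 + (C + L)/(6*(-2/3 + C)))
(-47 + n(5, 0))*(-9) = (-47 + (20 + 5 - 29*0)/(2*(-2 + 3*0)))*(-9) = (-47 + (20 + 5 + 0)/(2*(-2 + 0)))*(-9) = (-47 + (1/2)*25/(-2))*(-9) = (-47 + (1/2)*(-1/2)*25)*(-9) = (-47 - 25/4)*(-9) = -213/4*(-9) = 1917/4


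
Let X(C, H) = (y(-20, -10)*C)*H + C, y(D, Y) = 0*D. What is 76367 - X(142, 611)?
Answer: 76225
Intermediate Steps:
y(D, Y) = 0
X(C, H) = C (X(C, H) = (0*C)*H + C = 0*H + C = 0 + C = C)
76367 - X(142, 611) = 76367 - 1*142 = 76367 - 142 = 76225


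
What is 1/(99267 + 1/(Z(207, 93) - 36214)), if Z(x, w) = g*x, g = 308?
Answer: 27542/2734011715 ≈ 1.0074e-5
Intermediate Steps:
Z(x, w) = 308*x
1/(99267 + 1/(Z(207, 93) - 36214)) = 1/(99267 + 1/(308*207 - 36214)) = 1/(99267 + 1/(63756 - 36214)) = 1/(99267 + 1/27542) = 1/(2734011715/27542) = 27542/2734011715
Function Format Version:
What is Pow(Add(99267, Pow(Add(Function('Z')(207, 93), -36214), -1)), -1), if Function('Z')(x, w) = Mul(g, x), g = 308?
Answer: Rational(27542, 2734011715) ≈ 1.0074e-5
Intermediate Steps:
Function('Z')(x, w) = Mul(308, x)
Pow(Add(99267, Pow(Add(Function('Z')(207, 93), -36214), -1)), -1) = Pow(Add(99267, Pow(Add(Mul(308, 207), -36214), -1)), -1) = Pow(Add(99267, Pow(Add(63756, -36214), -1)), -1) = Pow(Add(99267, Pow(27542, -1)), -1) = Pow(Add(99267, Rational(1, 27542)), -1) = Pow(Rational(2734011715, 27542), -1) = Rational(27542, 2734011715)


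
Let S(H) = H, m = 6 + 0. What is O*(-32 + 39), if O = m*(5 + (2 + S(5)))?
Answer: 504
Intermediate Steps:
m = 6
O = 72 (O = 6*(5 + (2 + 5)) = 6*(5 + 7) = 6*12 = 72)
O*(-32 + 39) = 72*(-32 + 39) = 72*7 = 504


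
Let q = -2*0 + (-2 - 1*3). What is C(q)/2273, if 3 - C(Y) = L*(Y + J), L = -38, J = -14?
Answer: -719/2273 ≈ -0.31632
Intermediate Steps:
q = -5 (q = 0 + (-2 - 3) = 0 - 5 = -5)
C(Y) = -529 + 38*Y (C(Y) = 3 - (-38)*(Y - 14) = 3 - (-38)*(-14 + Y) = 3 - (532 - 38*Y) = 3 + (-532 + 38*Y) = -529 + 38*Y)
C(q)/2273 = (-529 + 38*(-5))/2273 = (-529 - 190)*(1/2273) = -719*1/2273 = -719/2273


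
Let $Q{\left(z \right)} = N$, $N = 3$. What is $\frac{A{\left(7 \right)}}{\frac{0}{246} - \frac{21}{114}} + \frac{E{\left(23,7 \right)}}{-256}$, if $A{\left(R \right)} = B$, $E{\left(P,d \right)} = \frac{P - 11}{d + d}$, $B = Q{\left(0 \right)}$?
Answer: $- \frac{2085}{128} \approx -16.289$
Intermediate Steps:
$Q{\left(z \right)} = 3$
$B = 3$
$E{\left(P,d \right)} = \frac{-11 + P}{2 d}$
$A{\left(R \right)} = 3$
$\frac{A{\left(7 \right)}}{\frac{0}{246} - \frac{21}{114}} + \frac{E{\left(23,7 \right)}}{-256} = \frac{3}{\frac{0}{246} - \frac{21}{114}} + \frac{\frac{1}{2} \cdot \frac{1}{7} \left(-11 + 23\right)}{-256} = \frac{3}{0 \cdot \frac{1}{246} - \frac{7}{38}} + \frac{1}{2} \cdot \frac{1}{7} \cdot 12 \left(- \frac{1}{256}\right) = \frac{3}{0 - \frac{7}{38}} + \frac{6}{7} \left(- \frac{1}{256}\right) = \frac{3}{- \frac{7}{38}} - \frac{3}{896} = 3 \left(- \frac{38}{7}\right) - \frac{3}{896} = - \frac{114}{7} - \frac{3}{896} = - \frac{2085}{128}$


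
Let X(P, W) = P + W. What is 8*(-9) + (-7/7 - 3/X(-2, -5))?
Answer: -508/7 ≈ -72.571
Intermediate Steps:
8*(-9) + (-7/7 - 3/X(-2, -5)) = 8*(-9) + (-7/7 - 3/(-2 - 5)) = -72 + (-7*⅐ - 3/(-7)) = -72 + (-1 - 3*(-⅐)) = -72 + (-1 + 3/7) = -72 - 4/7 = -508/7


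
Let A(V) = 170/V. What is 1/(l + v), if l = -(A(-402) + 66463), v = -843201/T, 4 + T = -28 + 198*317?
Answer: -12609534/838231609253 ≈ -1.5043e-5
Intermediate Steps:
T = 62734 (T = -4 + (-28 + 198*317) = -4 + (-28 + 62766) = -4 + 62738 = 62734)
v = -843201/62734 ≈ -13.441
l = -13358978/201 (l = -(170/(-402) + 66463) = -(170*(-1/402) + 66463) = -(-85/201 + 66463) = -1*13358978/201 = -13358978/201 ≈ -66463.)
1/(l + v) = 1/(-13358978/201 - 843201/62734) = 1/(-838231609253/12609534) = -12609534/838231609253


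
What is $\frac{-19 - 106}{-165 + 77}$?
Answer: $\frac{125}{88} \approx 1.4205$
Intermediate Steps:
$\frac{-19 - 106}{-165 + 77} = - \frac{125}{-88} = \left(-125\right) \left(- \frac{1}{88}\right) = \frac{125}{88}$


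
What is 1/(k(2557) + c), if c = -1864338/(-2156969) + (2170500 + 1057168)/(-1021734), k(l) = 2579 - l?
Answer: 1101924282123/21713773058606 ≈ 0.050748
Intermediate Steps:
c = -2528561148100/1101924282123 (c = -1864338*(-1/2156969) + 3227668*(-1/1021734) = 1864338/2156969 - 1613834/510867 = -2528561148100/1101924282123 ≈ -2.2947)
1/(k(2557) + c) = 1/((2579 - 1*2557) - 2528561148100/1101924282123) = 1/((2579 - 2557) - 2528561148100/1101924282123) = 1/(22 - 2528561148100/1101924282123) = 1/(21713773058606/1101924282123) = 1101924282123/21713773058606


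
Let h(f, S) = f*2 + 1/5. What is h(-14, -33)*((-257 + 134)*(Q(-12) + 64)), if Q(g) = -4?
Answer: 205164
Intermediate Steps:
h(f, S) = ⅕ + 2*f (h(f, S) = 2*f + ⅕ = ⅕ + 2*f)
h(-14, -33)*((-257 + 134)*(Q(-12) + 64)) = (⅕ + 2*(-14))*((-257 + 134)*(-4 + 64)) = (⅕ - 28)*(-123*60) = -139/5*(-7380) = 205164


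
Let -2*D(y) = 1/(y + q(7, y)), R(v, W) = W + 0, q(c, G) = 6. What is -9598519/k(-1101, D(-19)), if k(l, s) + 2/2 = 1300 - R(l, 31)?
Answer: -9598519/1268 ≈ -7569.8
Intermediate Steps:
R(v, W) = W
D(y) = -1/(2*(6 + y)) (D(y) = -1/(2*(y + 6)) = -1/(2*(6 + y)))
k(l, s) = 1268 (k(l, s) = -1 + (1300 - 1*31) = -1 + (1300 - 31) = -1 + 1269 = 1268)
-9598519/k(-1101, D(-19)) = -9598519/1268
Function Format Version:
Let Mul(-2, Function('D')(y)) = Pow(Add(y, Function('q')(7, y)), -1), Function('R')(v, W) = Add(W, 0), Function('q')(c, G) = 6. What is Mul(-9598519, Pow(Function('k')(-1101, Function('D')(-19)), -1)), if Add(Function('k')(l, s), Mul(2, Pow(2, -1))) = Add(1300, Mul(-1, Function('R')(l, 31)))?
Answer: Rational(-9598519, 1268) ≈ -7569.8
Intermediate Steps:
Function('R')(v, W) = W
Function('D')(y) = Mul(Rational(-1, 2), Pow(Add(6, y), -1)) (Function('D')(y) = Mul(Rational(-1, 2), Pow(Add(y, 6), -1)) = Mul(Rational(-1, 2), Pow(Add(6, y), -1)))
Function('k')(l, s) = 1268 (Function('k')(l, s) = Add(-1, Add(1300, Mul(-1, 31))) = Add(-1, Add(1300, -31)) = Add(-1, 1269) = 1268)
Mul(-9598519, Pow(Function('k')(-1101, Function('D')(-19)), -1)) = Mul(-9598519, Pow(1268, -1)) = Mul(-9598519, Rational(1, 1268)) = Rational(-9598519, 1268)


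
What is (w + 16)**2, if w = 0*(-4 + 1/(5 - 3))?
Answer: 256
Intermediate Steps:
w = 0 (w = 0*(-4 + 1/2) = 0*(-7/2) = 0)
(w + 16)**2 = (0 + 16)**2 = 16**2 = 256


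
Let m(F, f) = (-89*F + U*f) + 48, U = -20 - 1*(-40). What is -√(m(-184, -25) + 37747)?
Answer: -√53671 ≈ -231.67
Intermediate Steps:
U = 20 (U = -20 + 40 = 20)
m(F, f) = 48 - 89*F + 20*f (m(F, f) = (-89*F + 20*f) + 48 = 48 - 89*F + 20*f)
-√(m(-184, -25) + 37747) = -√((48 - 89*(-184) + 20*(-25)) + 37747) = -√((48 + 16376 - 500) + 37747) = -√(15924 + 37747) = -√53671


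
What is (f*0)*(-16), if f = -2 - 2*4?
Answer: 0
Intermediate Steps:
f = -10 (f = -2 - 8 = -10)
(f*0)*(-16) = -10*0*(-16) = 0*(-16) = 0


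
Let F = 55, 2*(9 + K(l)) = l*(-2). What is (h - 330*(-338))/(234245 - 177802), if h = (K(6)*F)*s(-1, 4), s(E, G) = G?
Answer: 108240/56443 ≈ 1.9177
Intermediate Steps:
K(l) = -9 - l (K(l) = -9 + (l*(-2))/2 = -9 + (-2*l)/2 = -9 - l)
h = -3300 (h = ((-9 - 1*6)*55)*4 = ((-9 - 6)*55)*4 = -15*55*4 = -825*4 = -3300)
(h - 330*(-338))/(234245 - 177802) = (-3300 - 330*(-338))/(234245 - 177802) = (-3300 + 111540)/56443 = 108240*(1/56443) = 108240/56443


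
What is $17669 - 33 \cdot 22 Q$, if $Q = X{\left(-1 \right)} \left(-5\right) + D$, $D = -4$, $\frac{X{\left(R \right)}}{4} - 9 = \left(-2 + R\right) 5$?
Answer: $-66547$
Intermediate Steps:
$X{\left(R \right)} = -4 + 20 R$ ($X{\left(R \right)} = 36 + 4 \left(-2 + R\right) 5 = 36 + 4 \left(-10 + 5 R\right) = 36 + \left(-40 + 20 R\right) = -4 + 20 R$)
$Q = 116$ ($Q = \left(-4 + 20 \left(-1\right)\right) \left(-5\right) - 4 = \left(-4 - 20\right) \left(-5\right) - 4 = \left(-24\right) \left(-5\right) - 4 = 120 - 4 = 116$)
$17669 - 33 \cdot 22 Q = 17669 - 33 \cdot 22 \cdot 116 = 17669 - 726 \cdot 116 = 17669 - 84216 = -66547$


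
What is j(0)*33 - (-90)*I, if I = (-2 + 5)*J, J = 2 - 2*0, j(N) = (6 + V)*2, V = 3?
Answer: 1134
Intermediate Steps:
j(N) = 18 (j(N) = (6 + 3)*2 = 9*2 = 18)
J = 2 (J = 2 + 0 = 2)
I = 6 (I = (-2 + 5)*2 = 3*2 = 6)
j(0)*33 - (-90)*I = 18*33 - (-90)*6 = 594 - 1*(-540) = 594 + 540 = 1134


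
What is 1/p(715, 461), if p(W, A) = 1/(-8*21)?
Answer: -168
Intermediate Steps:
p(W, A) = -1/168 (p(W, A) = 1/(-168) = -1/168)
1/p(715, 461) = 1/(-1/168) = -168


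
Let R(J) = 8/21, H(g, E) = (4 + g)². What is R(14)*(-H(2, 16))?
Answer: -96/7 ≈ -13.714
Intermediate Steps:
R(J) = 8/21 (R(J) = 8*(1/21) = 8/21)
R(14)*(-H(2, 16)) = 8*(-(4 + 2)²)/21 = 8*(-1*6²)/21 = 8*(-1*36)/21 = (8/21)*(-36) = -96/7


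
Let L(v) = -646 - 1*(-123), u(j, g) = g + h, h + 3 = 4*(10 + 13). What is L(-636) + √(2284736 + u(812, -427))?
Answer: -523 + 3*√253822 ≈ 988.42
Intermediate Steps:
h = 89 (h = -3 + 4*(10 + 13) = -3 + 4*23 = -3 + 92 = 89)
u(j, g) = 89 + g (u(j, g) = g + 89 = 89 + g)
L(v) = -523 (L(v) = -646 + 123 = -523)
L(-636) + √(2284736 + u(812, -427)) = -523 + √(2284736 + (89 - 427)) = -523 + √(2284736 - 338) = -523 + √2284398 = -523 + 3*√253822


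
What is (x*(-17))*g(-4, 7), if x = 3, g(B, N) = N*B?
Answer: 1428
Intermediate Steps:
g(B, N) = B*N
(x*(-17))*g(-4, 7) = (3*(-17))*(-4*7) = -51*(-28) = 1428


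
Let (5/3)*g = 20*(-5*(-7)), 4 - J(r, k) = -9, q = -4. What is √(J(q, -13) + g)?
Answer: √433 ≈ 20.809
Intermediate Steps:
J(r, k) = 13 (J(r, k) = 4 - 1*(-9) = 4 + 9 = 13)
g = 420 (g = 3*(20*(-5*(-7)))/5 = 3*(20*35)/5 = (⅗)*700 = 420)
√(J(q, -13) + g) = √(13 + 420) = √433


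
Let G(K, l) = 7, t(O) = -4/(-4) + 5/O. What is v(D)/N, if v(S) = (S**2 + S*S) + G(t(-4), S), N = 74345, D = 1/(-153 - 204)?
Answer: 178429/1895039181 ≈ 9.4156e-5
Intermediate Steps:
t(O) = 1 + 5/O (t(O) = -4*(-1/4) + 5/O = 1 + 5/O)
D = -1/357 (D = 1/(-357) = -1/357 ≈ -0.0028011)
v(S) = 7 + 2*S**2 (v(S) = (S**2 + S*S) + 7 = (S**2 + S**2) + 7 = 2*S**2 + 7 = 7 + 2*S**2)
v(D)/N = (7 + 2*(-1/357)**2)/74345 = (7 + 2*(1/127449))*(1/74345) = (7 + 2/127449)*(1/74345) = (892145/127449)*(1/74345) = 178429/1895039181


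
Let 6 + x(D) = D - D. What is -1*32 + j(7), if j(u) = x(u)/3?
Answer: -34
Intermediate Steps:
x(D) = -6 (x(D) = -6 + (D - D) = -6 + 0 = -6)
j(u) = -2 (j(u) = -6/3 = -6*⅓ = -2)
-1*32 + j(7) = -1*32 - 2 = -32 - 2 = -34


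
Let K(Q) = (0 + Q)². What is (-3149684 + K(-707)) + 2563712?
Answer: -86123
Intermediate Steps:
K(Q) = Q²
(-3149684 + K(-707)) + 2563712 = (-3149684 + (-707)²) + 2563712 = (-3149684 + 499849) + 2563712 = -2649835 + 2563712 = -86123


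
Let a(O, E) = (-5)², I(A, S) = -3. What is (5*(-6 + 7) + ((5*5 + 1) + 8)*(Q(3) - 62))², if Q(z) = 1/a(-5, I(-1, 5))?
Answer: 2760556681/625 ≈ 4.4169e+6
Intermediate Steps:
a(O, E) = 25
Q(z) = 1/25
(5*(-6 + 7) + ((5*5 + 1) + 8)*(Q(3) - 62))² = (5*(-6 + 7) + ((5*5 + 1) + 8)*(1/25 - 62))² = (5*1 + ((25 + 1) + 8)*(-1549/25))² = (5 + (26 + 8)*(-1549/25))² = (5 + 34*(-1549/25))² = (5 - 52666/25)² = (-52541/25)² = 2760556681/625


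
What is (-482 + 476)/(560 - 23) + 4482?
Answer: 802276/179 ≈ 4482.0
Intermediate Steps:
(-482 + 476)/(560 - 23) + 4482 = -6/537 + 4482 = -6*1/537 + 4482 = -2/179 + 4482 = 802276/179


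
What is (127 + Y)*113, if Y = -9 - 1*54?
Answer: 7232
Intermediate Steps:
Y = -63 (Y = -9 - 54 = -63)
(127 + Y)*113 = (127 - 63)*113 = 64*113 = 7232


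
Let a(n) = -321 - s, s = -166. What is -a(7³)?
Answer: 155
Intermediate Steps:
a(n) = -155 (a(n) = -321 - 1*(-166) = -321 + 166 = -155)
-a(7³) = -1*(-155) = 155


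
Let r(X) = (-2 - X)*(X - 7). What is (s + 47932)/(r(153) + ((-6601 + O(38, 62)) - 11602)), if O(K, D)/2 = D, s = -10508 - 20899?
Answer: -16525/40709 ≈ -0.40593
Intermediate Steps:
s = -31407
O(K, D) = 2*D
r(X) = (-7 + X)*(-2 - X) (r(X) = (-2 - X)*(-7 + X) = (-7 + X)*(-2 - X))
(s + 47932)/(r(153) + ((-6601 + O(38, 62)) - 11602)) = (-31407 + 47932)/((14 - 1*153² + 5*153) + ((-6601 + 2*62) - 11602)) = 16525/((14 - 1*23409 + 765) + ((-6601 + 124) - 11602)) = 16525/((14 - 23409 + 765) + (-6477 - 11602)) = 16525/(-22630 - 18079) = 16525/(-40709) = 16525*(-1/40709) = -16525/40709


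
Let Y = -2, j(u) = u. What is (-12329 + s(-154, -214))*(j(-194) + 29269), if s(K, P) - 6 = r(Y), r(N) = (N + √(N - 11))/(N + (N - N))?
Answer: -358262150 - 29075*I*√13/2 ≈ -3.5826e+8 - 52416.0*I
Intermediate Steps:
r(N) = (N + √(-11 + N))/N (r(N) = (N + √(-11 + N))/(N + 0) = (N + √(-11 + N))/N)
s(K, P) = 7 - I*√13/2 (s(K, P) = 6 + (-2 + √(-11 - 2))/(-2) = 6 - (-2 + √(-13))/2 = 6 - (-2 + I*√13)/2 = 6 + (1 - I*√13/2) = 7 - I*√13/2)
(-12329 + s(-154, -214))*(j(-194) + 29269) = (-12329 + (7 - I*√13/2))*(-194 + 29269) = (-12322 - I*√13/2)*29075 = -358262150 - 29075*I*√13/2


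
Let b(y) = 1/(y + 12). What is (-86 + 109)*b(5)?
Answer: 23/17 ≈ 1.3529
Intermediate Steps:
b(y) = 1/(12 + y)
(-86 + 109)*b(5) = (-86 + 109)/(12 + 5) = 23/17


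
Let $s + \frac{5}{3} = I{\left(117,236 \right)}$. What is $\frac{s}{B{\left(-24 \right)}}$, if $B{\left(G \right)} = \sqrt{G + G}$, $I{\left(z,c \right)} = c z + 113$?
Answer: $- \frac{41585 i \sqrt{3}}{18} \approx - 4001.5 i$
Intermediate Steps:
$I{\left(z,c \right)} = 113 + c z$
$B{\left(G \right)} = \sqrt{2} \sqrt{G}$ ($B{\left(G \right)} = \sqrt{2 G} = \sqrt{2} \sqrt{G}$)
$s = \frac{83170}{3}$ ($s = - \frac{5}{3} + \left(113 + 236 \cdot 117\right) = - \frac{5}{3} + \left(113 + 27612\right) = - \frac{5}{3} + 27725 = \frac{83170}{3} \approx 27723.0$)
$\frac{s}{B{\left(-24 \right)}} = \frac{83170}{3 \sqrt{2} \sqrt{-24}} = \frac{83170}{3 \sqrt{2} \cdot 2 i \sqrt{6}} = \frac{83170}{3 \cdot 4 i \sqrt{3}} = \frac{83170 \left(- \frac{i \sqrt{3}}{12}\right)}{3} = - \frac{41585 i \sqrt{3}}{18}$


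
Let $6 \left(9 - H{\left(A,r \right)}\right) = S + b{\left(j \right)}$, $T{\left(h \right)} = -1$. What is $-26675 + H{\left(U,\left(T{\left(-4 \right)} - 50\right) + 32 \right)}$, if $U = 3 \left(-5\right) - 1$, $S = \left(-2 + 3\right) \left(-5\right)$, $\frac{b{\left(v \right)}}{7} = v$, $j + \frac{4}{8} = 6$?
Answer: $- \frac{320059}{12} \approx -26672.0$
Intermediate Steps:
$j = \frac{11}{2}$ ($j = - \frac{1}{2} + 6 = \frac{11}{2} \approx 5.5$)
$b{\left(v \right)} = 7 v$
$S = -5$ ($S = 1 \left(-5\right) = -5$)
$U = -16$ ($U = -15 - 1 = -16$)
$H{\left(A,r \right)} = \frac{41}{12}$ ($H{\left(A,r \right)} = 9 - \frac{-5 + 7 \cdot \frac{11}{2}}{6} = 9 - \frac{-5 + \frac{77}{2}}{6} = 9 - \frac{67}{12} = \frac{41}{12}$)
$-26675 + H{\left(U,\left(T{\left(-4 \right)} - 50\right) + 32 \right)} = -26675 + \frac{41}{12} = - \frac{320059}{12}$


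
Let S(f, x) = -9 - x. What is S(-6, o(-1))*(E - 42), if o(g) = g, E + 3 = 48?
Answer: -24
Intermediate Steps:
E = 45 (E = -3 + 48 = 45)
S(-6, o(-1))*(E - 42) = (-9 - 1*(-1))*(45 - 42) = (-9 + 1)*3 = -8*3 = -24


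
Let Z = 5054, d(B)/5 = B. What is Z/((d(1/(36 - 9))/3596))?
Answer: 490702968/5 ≈ 9.8141e+7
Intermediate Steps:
d(B) = 5*B
Z/((d(1/(36 - 9))/3596)) = 5054/(((5/(36 - 9))/3596)) = 5054/(((5/27)*(1/3596))) = 5054/(5/97092) = 5054*(97092/5) = 490702968/5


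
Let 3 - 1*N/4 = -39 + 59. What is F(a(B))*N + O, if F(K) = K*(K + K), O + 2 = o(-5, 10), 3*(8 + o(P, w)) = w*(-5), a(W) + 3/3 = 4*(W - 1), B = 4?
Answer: -49448/3 ≈ -16483.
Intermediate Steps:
N = -68 (N = 12 - 4*(-39 + 59) = 12 - 4*20 = 12 - 80 = -68)
a(W) = -5 + 4*W (a(W) = -1 + 4*(W - 1) = -1 + 4*(-1 + W) = -1 + (-4 + 4*W) = -5 + 4*W)
o(P, w) = -8 - 5*w/3 (o(P, w) = -8 + (w*(-5))/3 = -8 + (-5*w)/3 = -8 - 5*w/3)
O = -80/3 (O = -2 + (-8 - 5/3*10) = -2 + (-8 - 50/3) = -2 - 74/3 = -80/3 ≈ -26.667)
F(K) = 2*K² (F(K) = K*(2*K) = 2*K²)
F(a(B))*N + O = (2*(-5 + 4*4)²)*(-68) - 80/3 = (2*(-5 + 16)²)*(-68) - 80/3 = (2*11²)*(-68) - 80/3 = (2*121)*(-68) - 80/3 = 242*(-68) - 80/3 = -16456 - 80/3 = -49448/3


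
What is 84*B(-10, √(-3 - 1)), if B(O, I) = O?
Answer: -840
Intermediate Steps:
84*B(-10, √(-3 - 1)) = 84*(-10) = -840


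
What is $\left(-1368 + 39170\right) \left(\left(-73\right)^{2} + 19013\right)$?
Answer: $920176284$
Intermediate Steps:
$\left(-1368 + 39170\right) \left(\left(-73\right)^{2} + 19013\right) = 37802 \left(5329 + 19013\right) = 37802 \cdot 24342 = 920176284$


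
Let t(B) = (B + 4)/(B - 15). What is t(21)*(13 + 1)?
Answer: 175/3 ≈ 58.333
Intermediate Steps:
t(B) = (4 + B)/(-15 + B)
t(21)*(13 + 1) = ((4 + 21)/(-15 + 21))*(13 + 1) = (25/6)*14 = 175/3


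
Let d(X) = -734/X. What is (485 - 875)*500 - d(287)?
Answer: -55964266/287 ≈ -1.9500e+5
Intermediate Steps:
(485 - 875)*500 - d(287) = (485 - 875)*500 - (-734)/287 = -390*500 - (-734)/287 = -195000 - 1*(-734/287) = -195000 + 734/287 = -55964266/287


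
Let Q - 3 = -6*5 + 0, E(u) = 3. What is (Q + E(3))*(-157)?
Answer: 3768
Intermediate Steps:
Q = -27 (Q = 3 + (-6*5 + 0) = 3 + (-30 + 0) = 3 - 30 = -27)
(Q + E(3))*(-157) = (-27 + 3)*(-157) = -24*(-157) = 3768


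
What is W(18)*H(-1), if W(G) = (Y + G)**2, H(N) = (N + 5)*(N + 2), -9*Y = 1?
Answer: 103684/81 ≈ 1280.0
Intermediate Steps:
Y = -1/9 (Y = -1/9*1 = -1/9 ≈ -0.11111)
H(N) = (2 + N)*(5 + N) (H(N) = (5 + N)*(2 + N) = (2 + N)*(5 + N))
W(G) = (-1/9 + G)**2
W(18)*H(-1) = ((-1 + 9*18)**2/81)*(10 + (-1)**2 + 7*(-1)) = ((-1 + 162)**2/81)*(10 + 1 - 7) = ((1/81)*161**2)*4 = ((1/81)*25921)*4 = (25921/81)*4 = 103684/81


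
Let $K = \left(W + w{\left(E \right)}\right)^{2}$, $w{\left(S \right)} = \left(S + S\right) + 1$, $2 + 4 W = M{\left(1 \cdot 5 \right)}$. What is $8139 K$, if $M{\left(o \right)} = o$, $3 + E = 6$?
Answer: $\frac{7821579}{16} \approx 4.8885 \cdot 10^{5}$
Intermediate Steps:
$E = 3$ ($E = -3 + 6 = 3$)
$W = \frac{3}{4}$ ($W = - \frac{1}{2} + \frac{1 \cdot 5}{4} = - \frac{1}{2} + \frac{1}{4} \cdot 5 = - \frac{1}{2} + \frac{5}{4} = \frac{3}{4} \approx 0.75$)
$w{\left(S \right)} = 1 + 2 S$ ($w{\left(S \right)} = 2 S + 1 = 1 + 2 S$)
$K = \frac{961}{16}$ ($K = \left(\frac{3}{4} + \left(1 + 2 \cdot 3\right)\right)^{2} = \left(\frac{3}{4} + \left(1 + 6\right)\right)^{2} = \left(\frac{3}{4} + 7\right)^{2} = \left(\frac{31}{4}\right)^{2} = \frac{961}{16} \approx 60.063$)
$8139 K = 8139 \cdot \frac{961}{16} = \frac{7821579}{16}$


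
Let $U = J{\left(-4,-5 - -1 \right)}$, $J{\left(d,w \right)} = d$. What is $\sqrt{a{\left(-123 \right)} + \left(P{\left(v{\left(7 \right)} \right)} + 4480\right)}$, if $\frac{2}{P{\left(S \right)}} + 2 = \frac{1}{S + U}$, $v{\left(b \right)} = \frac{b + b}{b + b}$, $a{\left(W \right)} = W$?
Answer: $\frac{\sqrt{213451}}{7} \approx 66.001$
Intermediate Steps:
$v{\left(b \right)} = 1$ ($v{\left(b \right)} = \frac{2 b}{2 b} = 2 b \frac{1}{2 b} = 1$)
$U = -4$
$P{\left(S \right)} = \frac{2}{-2 + \frac{1}{-4 + S}}$ ($P{\left(S \right)} = \frac{2}{-2 + \frac{1}{S - 4}} = \frac{2}{-2 + \frac{1}{-4 + S}}$)
$\sqrt{a{\left(-123 \right)} + \left(P{\left(v{\left(7 \right)} \right)} + 4480\right)} = \sqrt{-123 + \left(\frac{2 \left(4 - 1\right)}{-9 + 2 \cdot 1} + 4480\right)} = \sqrt{-123 + \left(\frac{2 \left(4 - 1\right)}{-9 + 2} + 4480\right)} = \sqrt{-123 + \left(2 \frac{1}{-7} \cdot 3 + 4480\right)} = \sqrt{-123 + \left(2 \left(- \frac{1}{7}\right) 3 + 4480\right)} = \sqrt{-123 + \left(- \frac{6}{7} + 4480\right)} = \sqrt{-123 + \frac{31354}{7}} = \sqrt{\frac{30493}{7}} = \frac{\sqrt{213451}}{7}$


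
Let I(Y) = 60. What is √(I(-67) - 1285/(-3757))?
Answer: √2947165/221 ≈ 7.7680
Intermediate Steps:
√(I(-67) - 1285/(-3757)) = √(60 - 1285/(-3757)) = √(60 - 1285*(-1/3757)) = √(60 + 1285/3757) = √(226705/3757) = √2947165/221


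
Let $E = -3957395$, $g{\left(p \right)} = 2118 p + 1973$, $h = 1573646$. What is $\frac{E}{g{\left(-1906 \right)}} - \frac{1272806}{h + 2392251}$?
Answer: $\frac{2111786296141}{3200427322339} \approx 0.65985$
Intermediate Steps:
$g{\left(p \right)} = 1973 + 2118 p$
$\frac{E}{g{\left(-1906 \right)}} - \frac{1272806}{h + 2392251} = - \frac{3957395}{1973 + 2118 \left(-1906\right)} - \frac{1272806}{1573646 + 2392251} = - \frac{3957395}{1973 - 4036908} - \frac{1272806}{3965897} = - \frac{3957395}{-4034935} - \frac{1272806}{3965897} = \left(-3957395\right) \left(- \frac{1}{4034935}\right) - \frac{1272806}{3965897} = \frac{791479}{806987} - \frac{1272806}{3965897} = \frac{2111786296141}{3200427322339}$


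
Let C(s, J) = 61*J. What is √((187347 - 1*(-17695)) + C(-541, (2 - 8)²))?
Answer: √207238 ≈ 455.23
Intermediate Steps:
√((187347 - 1*(-17695)) + C(-541, (2 - 8)²)) = √((187347 - 1*(-17695)) + 61*(2 - 8)²) = √((187347 + 17695) + 61*(-6)²) = √(205042 + 61*36) = √(205042 + 2196) = √207238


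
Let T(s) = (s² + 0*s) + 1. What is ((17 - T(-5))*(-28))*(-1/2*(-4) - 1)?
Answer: 252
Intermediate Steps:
T(s) = 1 + s² (T(s) = (s² + 0) + 1 = s² + 1 = 1 + s²)
((17 - T(-5))*(-28))*(-1/2*(-4) - 1) = ((17 - (1 + (-5)²))*(-28))*(-1/2*(-4) - 1) = ((17 - (1 + 25))*(-28))*(-1*½*(-4) - 1) = ((17 - 1*26)*(-28))*(-½*(-4) - 1) = ((17 - 26)*(-28))*(2 - 1) = -9*(-28)*1 = 252*1 = 252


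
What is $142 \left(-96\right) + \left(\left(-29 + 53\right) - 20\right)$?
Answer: $-13628$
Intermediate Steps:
$142 \left(-96\right) + \left(\left(-29 + 53\right) - 20\right) = -13632 + \left(24 - 20\right) = -13632 + 4 = -13628$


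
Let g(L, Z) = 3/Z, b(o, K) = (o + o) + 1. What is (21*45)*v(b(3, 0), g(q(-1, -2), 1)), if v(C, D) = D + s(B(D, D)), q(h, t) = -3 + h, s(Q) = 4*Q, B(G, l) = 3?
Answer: 14175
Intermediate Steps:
b(o, K) = 1 + 2*o (b(o, K) = 2*o + 1 = 1 + 2*o)
v(C, D) = 12 + D (v(C, D) = D + 4*3 = D + 12 = 12 + D)
(21*45)*v(b(3, 0), g(q(-1, -2), 1)) = (21*45)*(12 + 3/1) = 945*(12 + 3*1) = 945*(12 + 3) = 945*15 = 14175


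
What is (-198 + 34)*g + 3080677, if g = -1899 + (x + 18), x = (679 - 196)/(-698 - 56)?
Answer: 1277753303/377 ≈ 3.3893e+6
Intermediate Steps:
x = -483/754 (x = 483/(-754) = 483*(-1/754) = -483/754 ≈ -0.64058)
g = -1418757/754 (g = -1899 + (-483/754 + 18) = -1899 + 13089/754 = -1418757/754 ≈ -1881.6)
(-198 + 34)*g + 3080677 = (-198 + 34)*(-1418757/754) + 3080677 = -164*(-1418757/754) + 3080677 = 116338074/377 + 3080677 = 1277753303/377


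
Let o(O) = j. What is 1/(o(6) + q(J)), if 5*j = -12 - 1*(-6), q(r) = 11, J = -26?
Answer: 5/49 ≈ 0.10204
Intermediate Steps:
j = -6/5 (j = (-12 - 1*(-6))/5 = (-12 + 6)/5 = (⅕)*(-6) = -6/5 ≈ -1.2000)
o(O) = -6/5
1/(o(6) + q(J)) = 1/(-6/5 + 11) = 1/(49/5) = 5/49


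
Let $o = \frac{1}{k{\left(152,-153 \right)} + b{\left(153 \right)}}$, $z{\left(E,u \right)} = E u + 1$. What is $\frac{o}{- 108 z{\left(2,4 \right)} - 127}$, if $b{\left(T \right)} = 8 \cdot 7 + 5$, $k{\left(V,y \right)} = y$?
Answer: $\frac{1}{101108} \approx 9.8904 \cdot 10^{-6}$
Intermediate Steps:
$z{\left(E,u \right)} = 1 + E u$
$b{\left(T \right)} = 61$ ($b{\left(T \right)} = 56 + 5 = 61$)
$o = - \frac{1}{92}$ ($o = \frac{1}{-153 + 61} = \frac{1}{-92} = - \frac{1}{92} \approx -0.01087$)
$\frac{o}{- 108 z{\left(2,4 \right)} - 127} = - \frac{1}{92 \left(- 108 \left(1 + 2 \cdot 4\right) - 127\right)} = - \frac{1}{92 \left(- 108 \left(1 + 8\right) - 127\right)} = - \frac{1}{92 \left(\left(-108\right) 9 - 127\right)} = - \frac{1}{92 \left(-972 - 127\right)} = - \frac{1}{92 \left(-1099\right)} = \left(- \frac{1}{92}\right) \left(- \frac{1}{1099}\right) = \frac{1}{101108}$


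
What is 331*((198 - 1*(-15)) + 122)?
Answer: 110885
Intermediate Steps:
331*((198 - 1*(-15)) + 122) = 331*((198 + 15) + 122) = 331*(213 + 122) = 331*335 = 110885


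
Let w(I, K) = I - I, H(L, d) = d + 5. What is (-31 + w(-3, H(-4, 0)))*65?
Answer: -2015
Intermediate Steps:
H(L, d) = 5 + d
w(I, K) = 0
(-31 + w(-3, H(-4, 0)))*65 = (-31 + 0)*65 = -31*65 = -2015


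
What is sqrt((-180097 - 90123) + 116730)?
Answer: I*sqrt(153490) ≈ 391.78*I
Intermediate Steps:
sqrt((-180097 - 90123) + 116730) = sqrt(-270220 + 116730) = sqrt(-153490) = I*sqrt(153490)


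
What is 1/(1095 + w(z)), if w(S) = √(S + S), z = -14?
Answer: 1095/1199053 - 2*I*√7/1199053 ≈ 0.00091322 - 4.4131e-6*I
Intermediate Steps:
w(S) = √2*√S (w(S) = √(2*S) = √2*√S)
1/(1095 + w(z)) = 1/(1095 + √2*√(-14)) = 1/(1095 + √2*(I*√14)) = 1/(1095 + 2*I*√7)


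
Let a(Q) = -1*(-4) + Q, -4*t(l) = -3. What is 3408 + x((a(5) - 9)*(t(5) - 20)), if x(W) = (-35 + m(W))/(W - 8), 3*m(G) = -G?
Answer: 27299/8 ≈ 3412.4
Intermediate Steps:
t(l) = 3/4 (t(l) = -1/4*(-3) = 3/4)
m(G) = -G/3 (m(G) = (-G)/3 = -G/3)
a(Q) = 4 + Q
x(W) = (-35 - W/3)/(-8 + W) (x(W) = (-35 - W/3)/(W - 8) = (-35 - W/3)/(-8 + W))
3408 + x((a(5) - 9)*(t(5) - 20)) = 3408 + (-105 - ((4 + 5) - 9)*(3/4 - 20))/(3*(-8 + ((4 + 5) - 9)*(3/4 - 20))) = 3408 + (-105 - (9 - 9)*(-77)/4)/(3*(-8 + (9 - 9)*(-77/4))) = 3408 + (-105 - 0*(-77)/4)/(3*(-8 + 0*(-77/4))) = 3408 + (-105 - 1*0)/(3*(-8 + 0)) = 3408 + (1/3)*(-105 + 0)/(-8) = 3408 + (1/3)*(-1/8)*(-105) = 3408 + 35/8 = 27299/8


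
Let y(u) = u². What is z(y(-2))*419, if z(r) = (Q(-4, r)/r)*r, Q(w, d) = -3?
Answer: -1257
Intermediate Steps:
z(r) = -3 (z(r) = (-3/r)*r = -3)
z(y(-2))*419 = -3*419 = -1257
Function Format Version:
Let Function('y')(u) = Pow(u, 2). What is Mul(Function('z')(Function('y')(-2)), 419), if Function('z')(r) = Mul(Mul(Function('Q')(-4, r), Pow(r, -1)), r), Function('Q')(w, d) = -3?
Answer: -1257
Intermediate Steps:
Function('z')(r) = -3 (Function('z')(r) = Mul(Mul(-3, Pow(r, -1)), r) = -3)
Mul(Function('z')(Function('y')(-2)), 419) = Mul(-3, 419) = -1257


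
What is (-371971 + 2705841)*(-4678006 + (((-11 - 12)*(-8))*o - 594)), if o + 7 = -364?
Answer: -11078563483680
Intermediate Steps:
o = -371 (o = -7 - 364 = -371)
(-371971 + 2705841)*(-4678006 + (((-11 - 12)*(-8))*o - 594)) = (-371971 + 2705841)*(-4678006 + (((-11 - 12)*(-8))*(-371) - 594)) = 2333870*(-4678006 + (-23*(-8)*(-371) - 594)) = 2333870*(-4678006 + (184*(-371) - 594)) = 2333870*(-4678006 + (-68264 - 594)) = 2333870*(-4678006 - 68858) = 2333870*(-4746864) = -11078563483680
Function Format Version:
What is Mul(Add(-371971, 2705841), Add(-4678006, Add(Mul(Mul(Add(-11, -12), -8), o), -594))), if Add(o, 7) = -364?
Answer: -11078563483680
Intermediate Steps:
o = -371 (o = Add(-7, -364) = -371)
Mul(Add(-371971, 2705841), Add(-4678006, Add(Mul(Mul(Add(-11, -12), -8), o), -594))) = Mul(Add(-371971, 2705841), Add(-4678006, Add(Mul(Mul(Add(-11, -12), -8), -371), -594))) = Mul(2333870, Add(-4678006, Add(Mul(Mul(-23, -8), -371), -594))) = Mul(2333870, Add(-4678006, Add(Mul(184, -371), -594))) = Mul(2333870, Add(-4678006, Add(-68264, -594))) = Mul(2333870, Add(-4678006, -68858)) = Mul(2333870, -4746864) = -11078563483680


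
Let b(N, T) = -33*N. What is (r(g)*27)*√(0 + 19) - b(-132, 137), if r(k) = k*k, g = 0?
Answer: -4356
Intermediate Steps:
r(k) = k²
(r(g)*27)*√(0 + 19) - b(-132, 137) = (0²*27)*√(0 + 19) - (-33)*(-132) = (0*27)*√19 - 1*4356 = 0*√19 - 4356 = 0 - 4356 = -4356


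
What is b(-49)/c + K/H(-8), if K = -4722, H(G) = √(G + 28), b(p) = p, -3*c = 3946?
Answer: 147/3946 - 2361*√5/5 ≈ -1055.8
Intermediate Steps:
c = -3946/3 (c = -⅓*3946 = -3946/3 ≈ -1315.3)
H(G) = √(28 + G)
b(-49)/c + K/H(-8) = -49/(-3946/3) - 4722/√(28 - 8) = -49*(-3/3946) - 4722*√5/10 = 147/3946 - 4722*√5/10 = 147/3946 - 2361*√5/5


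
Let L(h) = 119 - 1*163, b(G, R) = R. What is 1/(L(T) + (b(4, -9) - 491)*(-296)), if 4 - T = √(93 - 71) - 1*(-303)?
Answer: 1/147956 ≈ 6.7588e-6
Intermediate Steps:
T = -299 - √22 (T = 4 - (√(93 - 71) - 1*(-303)) = 4 - (√22 + 303) = 4 - (303 + √22) = 4 + (-303 - √22) = -299 - √22 ≈ -303.69)
L(h) = -44 (L(h) = 119 - 163 = -44)
1/(L(T) + (b(4, -9) - 491)*(-296)) = 1/(-44 + (-9 - 491)*(-296)) = 1/(-44 - 500*(-296)) = 1/(-44 + 148000) = 1/147956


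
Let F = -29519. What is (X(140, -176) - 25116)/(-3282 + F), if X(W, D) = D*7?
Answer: 26348/32801 ≈ 0.80327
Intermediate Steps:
X(W, D) = 7*D
(X(140, -176) - 25116)/(-3282 + F) = (7*(-176) - 25116)/(-3282 - 29519) = (-1232 - 25116)/(-32801) = -26348*(-1/32801) = 26348/32801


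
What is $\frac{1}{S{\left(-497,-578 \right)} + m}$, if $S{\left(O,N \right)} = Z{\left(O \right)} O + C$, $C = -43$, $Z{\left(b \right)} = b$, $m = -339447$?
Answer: $- \frac{1}{92481} \approx -1.0813 \cdot 10^{-5}$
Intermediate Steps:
$S{\left(O,N \right)} = -43 + O^{2}$ ($S{\left(O,N \right)} = O O - 43 = O^{2} - 43 = -43 + O^{2}$)
$\frac{1}{S{\left(-497,-578 \right)} + m} = \frac{1}{\left(-43 + \left(-497\right)^{2}\right) - 339447} = \frac{1}{\left(-43 + 247009\right) - 339447} = \frac{1}{246966 - 339447} = \frac{1}{-92481} = - \frac{1}{92481}$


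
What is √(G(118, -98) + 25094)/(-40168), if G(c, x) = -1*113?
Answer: -√24981/40168 ≈ -0.0039348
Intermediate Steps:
G(c, x) = -113
√(G(118, -98) + 25094)/(-40168) = √(-113 + 25094)/(-40168) = √24981*(-1/40168) = -√24981/40168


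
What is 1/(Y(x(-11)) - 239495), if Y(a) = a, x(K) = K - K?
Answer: -1/239495 ≈ -4.1755e-6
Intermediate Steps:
x(K) = 0
1/(Y(x(-11)) - 239495) = 1/(0 - 239495) = 1/(-239495) = -1/239495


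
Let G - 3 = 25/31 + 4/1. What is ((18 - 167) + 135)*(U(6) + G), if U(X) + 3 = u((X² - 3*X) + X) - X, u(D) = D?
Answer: -9898/31 ≈ -319.29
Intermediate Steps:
G = 242/31 (G = 3 + (25/31 + 4/1) = 3 + (25*(1/31) + 4*1) = 3 + (25/31 + 4) = 3 + 149/31 = 242/31 ≈ 7.8064)
U(X) = -3 + X² - 3*X (U(X) = -3 + (((X² - 3*X) + X) - X) = -3 + ((X² - 2*X) - X) = -3 + (X² - 3*X) = -3 + X² - 3*X)
((18 - 167) + 135)*(U(6) + G) = ((18 - 167) + 135)*((-3 - 1*6 + 6*(-2 + 6)) + 242/31) = (-149 + 135)*((-3 - 6 + 6*4) + 242/31) = -14*((-3 - 6 + 24) + 242/31) = -14*(15 + 242/31) = -14*707/31 = -9898/31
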